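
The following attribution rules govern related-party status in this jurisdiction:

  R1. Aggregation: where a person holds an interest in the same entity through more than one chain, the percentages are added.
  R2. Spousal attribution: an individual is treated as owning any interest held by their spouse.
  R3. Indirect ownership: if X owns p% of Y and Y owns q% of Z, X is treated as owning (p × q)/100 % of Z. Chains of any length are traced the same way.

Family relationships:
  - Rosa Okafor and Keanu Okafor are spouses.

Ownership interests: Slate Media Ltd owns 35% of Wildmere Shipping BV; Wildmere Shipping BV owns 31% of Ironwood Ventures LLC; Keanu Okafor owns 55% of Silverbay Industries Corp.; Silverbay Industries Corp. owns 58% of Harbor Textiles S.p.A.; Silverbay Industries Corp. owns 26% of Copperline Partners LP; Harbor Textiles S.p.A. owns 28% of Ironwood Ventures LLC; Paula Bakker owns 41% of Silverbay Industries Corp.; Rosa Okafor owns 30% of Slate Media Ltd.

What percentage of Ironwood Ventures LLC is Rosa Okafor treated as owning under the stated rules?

12.187%

By spousal attribution (R2), Rosa Okafor is treated as owning Keanu Okafor's 55% interest in Silverbay Industries Corp.
Chain via Slate Media Ltd → Wildmere Shipping BV (R3): 30% × 35% × 31% = 3.255% of Ironwood Ventures LLC.
Chain via Silverbay Industries Corp. → Harbor Textiles S.p.A. (R3): 55% × 58% × 28% = 8.932% of Ironwood Ventures LLC.
Aggregating (R1): 3.255% + 8.932% = 12.187%.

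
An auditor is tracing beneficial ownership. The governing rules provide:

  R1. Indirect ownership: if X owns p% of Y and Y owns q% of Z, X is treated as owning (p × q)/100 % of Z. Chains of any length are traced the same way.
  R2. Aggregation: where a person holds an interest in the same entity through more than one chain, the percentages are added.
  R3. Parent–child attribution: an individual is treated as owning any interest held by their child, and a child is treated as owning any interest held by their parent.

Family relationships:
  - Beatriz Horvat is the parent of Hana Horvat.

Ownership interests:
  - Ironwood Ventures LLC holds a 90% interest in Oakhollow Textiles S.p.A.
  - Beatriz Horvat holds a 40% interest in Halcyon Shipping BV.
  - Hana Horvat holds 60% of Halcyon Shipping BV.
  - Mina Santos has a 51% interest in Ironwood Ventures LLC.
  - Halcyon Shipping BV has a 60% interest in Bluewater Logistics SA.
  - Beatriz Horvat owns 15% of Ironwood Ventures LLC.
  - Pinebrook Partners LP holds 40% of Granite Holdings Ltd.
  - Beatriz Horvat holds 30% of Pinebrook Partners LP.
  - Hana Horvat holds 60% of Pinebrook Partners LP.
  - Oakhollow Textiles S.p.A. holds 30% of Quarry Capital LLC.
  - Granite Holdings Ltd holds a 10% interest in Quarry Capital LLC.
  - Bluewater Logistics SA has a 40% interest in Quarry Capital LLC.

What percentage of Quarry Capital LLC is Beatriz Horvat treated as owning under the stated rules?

By parent–child attribution (R3), Beatriz Horvat is treated as also owning Hana Horvat's interest in Pinebrook Partners LP, giving 30% + 60% = 90%.
By parent–child attribution (R3), Beatriz Horvat is treated as also owning Hana Horvat's interest in Halcyon Shipping BV, giving 40% + 60% = 100%.
Chain via Ironwood Ventures LLC → Oakhollow Textiles S.p.A. (R1): 15% × 90% × 30% = 4.05% of Quarry Capital LLC.
Chain via Pinebrook Partners LP → Granite Holdings Ltd (R1): 90% × 40% × 10% = 3.6% of Quarry Capital LLC.
Chain via Halcyon Shipping BV → Bluewater Logistics SA (R1): 100% × 60% × 40% = 24% of Quarry Capital LLC.
Aggregating (R2): 4.05% + 3.6% + 24% = 31.65%.

31.65%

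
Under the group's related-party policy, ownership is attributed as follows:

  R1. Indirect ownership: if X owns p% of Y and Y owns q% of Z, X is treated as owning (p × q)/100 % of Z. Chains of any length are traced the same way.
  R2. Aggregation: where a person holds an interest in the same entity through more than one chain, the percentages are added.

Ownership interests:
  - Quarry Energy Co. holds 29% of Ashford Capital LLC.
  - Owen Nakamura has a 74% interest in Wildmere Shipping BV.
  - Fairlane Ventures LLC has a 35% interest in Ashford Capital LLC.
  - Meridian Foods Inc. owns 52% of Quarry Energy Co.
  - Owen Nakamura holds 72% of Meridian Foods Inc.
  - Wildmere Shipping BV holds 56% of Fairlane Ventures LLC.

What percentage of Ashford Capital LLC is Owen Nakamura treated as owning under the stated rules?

Chain via Meridian Foods Inc. → Quarry Energy Co. (R1): 72% × 52% × 29% = 10.8576% of Ashford Capital LLC.
Chain via Wildmere Shipping BV → Fairlane Ventures LLC (R1): 74% × 56% × 35% = 14.504% of Ashford Capital LLC.
Aggregating (R2): 10.8576% + 14.504% = 25.3616%.

25.3616%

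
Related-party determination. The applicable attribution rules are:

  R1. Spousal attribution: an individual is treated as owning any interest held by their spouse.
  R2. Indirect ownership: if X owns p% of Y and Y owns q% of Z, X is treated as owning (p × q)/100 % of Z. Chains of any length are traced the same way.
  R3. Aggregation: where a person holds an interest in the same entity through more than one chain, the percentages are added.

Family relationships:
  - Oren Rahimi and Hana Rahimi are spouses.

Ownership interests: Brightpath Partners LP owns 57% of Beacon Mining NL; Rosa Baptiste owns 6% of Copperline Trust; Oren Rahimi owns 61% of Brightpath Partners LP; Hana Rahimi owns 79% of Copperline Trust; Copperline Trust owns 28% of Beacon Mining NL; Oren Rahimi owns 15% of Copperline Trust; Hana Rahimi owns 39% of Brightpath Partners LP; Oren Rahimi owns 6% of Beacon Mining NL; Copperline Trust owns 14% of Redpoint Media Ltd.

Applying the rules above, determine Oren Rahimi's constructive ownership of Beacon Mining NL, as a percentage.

By spousal attribution (R1), Oren Rahimi is treated as also owning Hana Rahimi's interest in Brightpath Partners LP, giving 61% + 39% = 100%.
By spousal attribution (R1), Oren Rahimi is treated as also owning Hana Rahimi's interest in Copperline Trust, giving 15% + 79% = 94%.
Chain via Brightpath Partners LP (R2): 100% × 57% = 57% of Beacon Mining NL.
Chain via Copperline Trust (R2): 94% × 28% = 26.32% of Beacon Mining NL.
Direct interest in Beacon Mining NL: 6%.
Aggregating (R3): 57% + 26.32% + 6% = 89.32%.

89.32%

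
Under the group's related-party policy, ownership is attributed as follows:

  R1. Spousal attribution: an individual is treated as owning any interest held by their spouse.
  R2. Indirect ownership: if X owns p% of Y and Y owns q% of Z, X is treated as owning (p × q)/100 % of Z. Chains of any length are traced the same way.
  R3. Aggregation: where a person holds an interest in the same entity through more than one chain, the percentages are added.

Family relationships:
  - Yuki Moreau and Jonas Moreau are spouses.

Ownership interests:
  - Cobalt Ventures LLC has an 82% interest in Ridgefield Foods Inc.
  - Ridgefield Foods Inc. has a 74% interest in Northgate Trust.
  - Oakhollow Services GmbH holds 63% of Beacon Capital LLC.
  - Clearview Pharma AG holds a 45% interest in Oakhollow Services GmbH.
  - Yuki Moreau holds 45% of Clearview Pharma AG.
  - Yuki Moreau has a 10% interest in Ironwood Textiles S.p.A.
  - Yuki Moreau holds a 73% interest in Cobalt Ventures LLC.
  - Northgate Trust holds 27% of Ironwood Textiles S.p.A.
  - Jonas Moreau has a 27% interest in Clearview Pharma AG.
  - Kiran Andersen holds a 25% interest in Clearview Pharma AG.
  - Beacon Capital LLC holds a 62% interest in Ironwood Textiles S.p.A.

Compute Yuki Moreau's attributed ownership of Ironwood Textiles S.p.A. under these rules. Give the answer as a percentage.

34.615468%

By spousal attribution (R1), Yuki Moreau is treated as also owning Jonas Moreau's interest in Clearview Pharma AG, giving 45% + 27% = 72%.
Chain via Clearview Pharma AG → Oakhollow Services GmbH → Beacon Capital LLC (R2): 72% × 45% × 63% × 62% = 12.65544% of Ironwood Textiles S.p.A.
Chain via Cobalt Ventures LLC → Ridgefield Foods Inc. → Northgate Trust (R2): 73% × 82% × 74% × 27% = 11.960028% of Ironwood Textiles S.p.A.
Direct interest in Ironwood Textiles S.p.A: 10%.
Aggregating (R3): 12.65544% + 11.960028% + 10% = 34.615468%.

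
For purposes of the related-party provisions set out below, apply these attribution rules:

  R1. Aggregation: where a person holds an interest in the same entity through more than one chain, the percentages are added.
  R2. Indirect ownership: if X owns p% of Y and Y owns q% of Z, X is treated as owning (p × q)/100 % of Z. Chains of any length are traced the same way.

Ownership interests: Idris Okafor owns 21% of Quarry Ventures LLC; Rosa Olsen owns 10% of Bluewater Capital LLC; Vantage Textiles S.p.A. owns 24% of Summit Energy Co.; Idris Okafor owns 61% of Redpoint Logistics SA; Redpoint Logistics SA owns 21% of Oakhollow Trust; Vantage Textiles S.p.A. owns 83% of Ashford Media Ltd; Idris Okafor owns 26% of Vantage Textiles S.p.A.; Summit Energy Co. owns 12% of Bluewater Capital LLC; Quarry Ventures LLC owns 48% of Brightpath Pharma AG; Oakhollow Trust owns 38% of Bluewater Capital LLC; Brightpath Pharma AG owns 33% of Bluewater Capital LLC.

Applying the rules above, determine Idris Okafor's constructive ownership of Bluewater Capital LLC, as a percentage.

Chain via Vantage Textiles S.p.A. → Summit Energy Co. (R2): 26% × 24% × 12% = 0.7488% of Bluewater Capital LLC.
Chain via Quarry Ventures LLC → Brightpath Pharma AG (R2): 21% × 48% × 33% = 3.3264% of Bluewater Capital LLC.
Chain via Redpoint Logistics SA → Oakhollow Trust (R2): 61% × 21% × 38% = 4.8678% of Bluewater Capital LLC.
Aggregating (R1): 0.7488% + 3.3264% + 4.8678% = 8.943%.

8.943%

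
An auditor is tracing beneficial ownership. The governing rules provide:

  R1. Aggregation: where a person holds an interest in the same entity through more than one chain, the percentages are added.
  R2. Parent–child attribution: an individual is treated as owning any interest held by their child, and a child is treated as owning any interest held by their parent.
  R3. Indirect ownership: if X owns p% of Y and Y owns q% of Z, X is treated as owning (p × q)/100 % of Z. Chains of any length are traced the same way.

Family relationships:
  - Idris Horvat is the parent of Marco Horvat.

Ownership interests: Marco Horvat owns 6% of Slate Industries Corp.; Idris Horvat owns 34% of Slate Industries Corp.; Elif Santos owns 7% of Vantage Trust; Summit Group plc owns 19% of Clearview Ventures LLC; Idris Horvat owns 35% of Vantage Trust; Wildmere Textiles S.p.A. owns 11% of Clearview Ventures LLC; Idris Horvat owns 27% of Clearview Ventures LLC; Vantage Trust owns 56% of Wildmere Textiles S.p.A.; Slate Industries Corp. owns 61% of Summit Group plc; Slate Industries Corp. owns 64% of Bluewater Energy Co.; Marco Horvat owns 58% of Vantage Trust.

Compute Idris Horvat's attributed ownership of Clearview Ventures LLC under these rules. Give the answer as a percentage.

37.3648%

By parent–child attribution (R2), Idris Horvat is treated as also owning Marco Horvat's interest in Slate Industries Corp, giving 34% + 6% = 40%.
By parent–child attribution (R2), Idris Horvat is treated as also owning Marco Horvat's interest in Vantage Trust, giving 35% + 58% = 93%.
Chain via Slate Industries Corp. → Summit Group plc (R3): 40% × 61% × 19% = 4.636% of Clearview Ventures LLC.
Chain via Vantage Trust → Wildmere Textiles S.p.A. (R3): 93% × 56% × 11% = 5.7288% of Clearview Ventures LLC.
Direct interest in Clearview Ventures LLC: 27%.
Aggregating (R1): 4.636% + 5.7288% + 27% = 37.3648%.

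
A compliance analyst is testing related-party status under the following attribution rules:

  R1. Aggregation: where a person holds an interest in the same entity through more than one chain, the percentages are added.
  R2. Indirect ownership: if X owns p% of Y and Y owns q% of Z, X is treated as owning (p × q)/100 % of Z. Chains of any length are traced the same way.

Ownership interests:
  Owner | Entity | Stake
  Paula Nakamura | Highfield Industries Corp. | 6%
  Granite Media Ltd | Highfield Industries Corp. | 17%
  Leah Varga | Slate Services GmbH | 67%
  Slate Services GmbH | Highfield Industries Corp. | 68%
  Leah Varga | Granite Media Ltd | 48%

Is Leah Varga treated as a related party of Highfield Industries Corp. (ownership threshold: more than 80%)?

Chain via Slate Services GmbH (R2): 67% × 68% = 45.56% of Highfield Industries Corp.
Chain via Granite Media Ltd (R2): 48% × 17% = 8.16% of Highfield Industries Corp.
Aggregating (R1): 45.56% + 8.16% = 53.72%.
53.72% does not exceed the 80% threshold, so Leah is not a related party to Highfield Industries Corp.

No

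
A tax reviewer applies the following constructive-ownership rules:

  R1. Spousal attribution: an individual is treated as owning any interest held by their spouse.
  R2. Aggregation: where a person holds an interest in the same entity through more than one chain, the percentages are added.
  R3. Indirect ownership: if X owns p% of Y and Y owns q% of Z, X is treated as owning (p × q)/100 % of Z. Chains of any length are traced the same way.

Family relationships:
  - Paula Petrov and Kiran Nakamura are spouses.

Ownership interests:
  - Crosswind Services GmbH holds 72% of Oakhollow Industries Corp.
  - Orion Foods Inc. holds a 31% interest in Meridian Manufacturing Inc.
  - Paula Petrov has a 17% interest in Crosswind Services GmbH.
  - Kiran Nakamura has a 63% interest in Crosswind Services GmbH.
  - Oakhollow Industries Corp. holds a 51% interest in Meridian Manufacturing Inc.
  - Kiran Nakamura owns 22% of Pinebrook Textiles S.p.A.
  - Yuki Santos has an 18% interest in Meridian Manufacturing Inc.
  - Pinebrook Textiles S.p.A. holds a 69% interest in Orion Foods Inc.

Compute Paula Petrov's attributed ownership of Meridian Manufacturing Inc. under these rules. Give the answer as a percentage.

34.0818%

By spousal attribution (R1), Paula Petrov is treated as also owning Kiran Nakamura's interest in Crosswind Services GmbH, giving 17% + 63% = 80%.
By spousal attribution (R1), Paula Petrov is treated as owning Kiran Nakamura's 22% interest in Pinebrook Textiles S.p.A.
Chain via Crosswind Services GmbH → Oakhollow Industries Corp. (R3): 80% × 72% × 51% = 29.376% of Meridian Manufacturing Inc.
Chain via Pinebrook Textiles S.p.A. → Orion Foods Inc. (R3): 22% × 69% × 31% = 4.7058% of Meridian Manufacturing Inc.
Aggregating (R2): 29.376% + 4.7058% = 34.0818%.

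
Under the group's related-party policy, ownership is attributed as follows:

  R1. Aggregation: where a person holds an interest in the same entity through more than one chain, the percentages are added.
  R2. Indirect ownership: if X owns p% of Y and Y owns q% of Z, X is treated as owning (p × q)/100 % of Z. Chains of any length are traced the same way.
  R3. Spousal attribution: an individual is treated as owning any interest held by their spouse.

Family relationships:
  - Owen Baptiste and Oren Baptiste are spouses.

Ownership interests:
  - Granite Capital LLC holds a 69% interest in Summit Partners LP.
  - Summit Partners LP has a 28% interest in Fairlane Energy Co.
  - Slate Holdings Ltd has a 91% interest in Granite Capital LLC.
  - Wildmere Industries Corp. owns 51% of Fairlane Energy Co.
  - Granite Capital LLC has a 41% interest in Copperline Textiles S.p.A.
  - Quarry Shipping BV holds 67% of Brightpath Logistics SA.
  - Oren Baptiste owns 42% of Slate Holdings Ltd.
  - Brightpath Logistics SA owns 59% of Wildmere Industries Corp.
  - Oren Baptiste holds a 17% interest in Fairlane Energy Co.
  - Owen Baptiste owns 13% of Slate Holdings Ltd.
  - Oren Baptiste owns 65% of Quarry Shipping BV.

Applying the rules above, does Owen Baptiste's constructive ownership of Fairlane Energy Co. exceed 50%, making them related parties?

By spousal attribution (R3), Owen Baptiste is treated as also owning Oren Baptiste's interest in Slate Holdings Ltd, giving 13% + 42% = 55%.
By spousal attribution (R3), Owen Baptiste is treated as owning Oren Baptiste's 65% interest in Quarry Shipping BV.
By spousal attribution (R3), Owen Baptiste is treated as owning Oren Baptiste's 17% interest in Fairlane Energy Co.
Chain via Slate Holdings Ltd → Granite Capital LLC → Summit Partners LP (R2): 55% × 91% × 69% × 28% = 9.66966% of Fairlane Energy Co.
Chain via Quarry Shipping BV → Brightpath Logistics SA → Wildmere Industries Corp. (R2): 65% × 67% × 59% × 51% = 13.104195% of Fairlane Energy Co.
Direct interest in Fairlane Energy Co: 17%.
Aggregating (R1): 9.66966% + 13.104195% + 17% = 39.773855%.
39.773855% does not exceed the 50% threshold, so Owen is not a related party to Fairlane Energy Co.

No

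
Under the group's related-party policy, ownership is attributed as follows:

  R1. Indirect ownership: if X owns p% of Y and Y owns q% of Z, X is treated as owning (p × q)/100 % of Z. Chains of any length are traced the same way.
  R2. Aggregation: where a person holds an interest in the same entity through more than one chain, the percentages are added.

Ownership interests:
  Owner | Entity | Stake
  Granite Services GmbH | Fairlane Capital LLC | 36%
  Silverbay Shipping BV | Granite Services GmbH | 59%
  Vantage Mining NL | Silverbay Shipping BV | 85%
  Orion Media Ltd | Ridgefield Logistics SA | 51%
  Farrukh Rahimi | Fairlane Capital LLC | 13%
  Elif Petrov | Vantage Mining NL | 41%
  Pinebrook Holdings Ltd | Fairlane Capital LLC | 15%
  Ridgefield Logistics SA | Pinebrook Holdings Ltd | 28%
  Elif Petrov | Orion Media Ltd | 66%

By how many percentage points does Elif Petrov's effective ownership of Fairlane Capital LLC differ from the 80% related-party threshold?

Chain via Orion Media Ltd → Ridgefield Logistics SA → Pinebrook Holdings Ltd (R1): 66% × 51% × 28% × 15% = 1.41372% of Fairlane Capital LLC.
Chain via Vantage Mining NL → Silverbay Shipping BV → Granite Services GmbH (R1): 41% × 85% × 59% × 36% = 7.40214% of Fairlane Capital LLC.
Aggregating (R2): 1.41372% + 7.40214% = 8.81586%.
8.81586% falls short of the 80% threshold by 71.18414 percentage points.

71.18414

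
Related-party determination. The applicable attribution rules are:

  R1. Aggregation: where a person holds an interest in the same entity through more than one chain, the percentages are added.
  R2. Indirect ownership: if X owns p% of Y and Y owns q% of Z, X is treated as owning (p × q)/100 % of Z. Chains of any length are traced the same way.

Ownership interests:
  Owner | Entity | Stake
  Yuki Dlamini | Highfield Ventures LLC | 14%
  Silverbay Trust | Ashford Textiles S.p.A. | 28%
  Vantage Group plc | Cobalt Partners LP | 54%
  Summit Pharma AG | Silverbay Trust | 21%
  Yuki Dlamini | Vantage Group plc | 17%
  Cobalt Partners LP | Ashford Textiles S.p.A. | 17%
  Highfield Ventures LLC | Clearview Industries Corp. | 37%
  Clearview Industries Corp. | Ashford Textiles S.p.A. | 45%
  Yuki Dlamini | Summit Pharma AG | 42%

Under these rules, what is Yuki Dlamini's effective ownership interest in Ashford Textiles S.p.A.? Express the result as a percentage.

6.3612%

Chain via Vantage Group plc → Cobalt Partners LP (R2): 17% × 54% × 17% = 1.5606% of Ashford Textiles S.p.A.
Chain via Summit Pharma AG → Silverbay Trust (R2): 42% × 21% × 28% = 2.4696% of Ashford Textiles S.p.A.
Chain via Highfield Ventures LLC → Clearview Industries Corp. (R2): 14% × 37% × 45% = 2.331% of Ashford Textiles S.p.A.
Aggregating (R1): 1.5606% + 2.4696% + 2.331% = 6.3612%.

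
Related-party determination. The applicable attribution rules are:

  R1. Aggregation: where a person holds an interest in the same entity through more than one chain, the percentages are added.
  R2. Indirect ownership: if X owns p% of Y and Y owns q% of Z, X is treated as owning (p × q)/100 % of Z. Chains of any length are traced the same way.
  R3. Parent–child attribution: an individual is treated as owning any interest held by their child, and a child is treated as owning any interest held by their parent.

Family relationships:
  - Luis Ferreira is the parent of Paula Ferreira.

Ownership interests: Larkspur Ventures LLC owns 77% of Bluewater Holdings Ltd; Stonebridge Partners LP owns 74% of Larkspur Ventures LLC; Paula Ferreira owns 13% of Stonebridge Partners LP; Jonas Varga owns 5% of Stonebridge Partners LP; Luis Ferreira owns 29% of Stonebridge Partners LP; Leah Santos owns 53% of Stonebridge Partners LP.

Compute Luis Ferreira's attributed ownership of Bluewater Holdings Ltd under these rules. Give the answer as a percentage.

By parent–child attribution (R3), Luis Ferreira is treated as also owning Paula Ferreira's interest in Stonebridge Partners LP, giving 29% + 13% = 42%.
Chain via Stonebridge Partners LP → Larkspur Ventures LLC (R2): 42% × 74% × 77% = 23.9316% of Bluewater Holdings Ltd.

23.9316%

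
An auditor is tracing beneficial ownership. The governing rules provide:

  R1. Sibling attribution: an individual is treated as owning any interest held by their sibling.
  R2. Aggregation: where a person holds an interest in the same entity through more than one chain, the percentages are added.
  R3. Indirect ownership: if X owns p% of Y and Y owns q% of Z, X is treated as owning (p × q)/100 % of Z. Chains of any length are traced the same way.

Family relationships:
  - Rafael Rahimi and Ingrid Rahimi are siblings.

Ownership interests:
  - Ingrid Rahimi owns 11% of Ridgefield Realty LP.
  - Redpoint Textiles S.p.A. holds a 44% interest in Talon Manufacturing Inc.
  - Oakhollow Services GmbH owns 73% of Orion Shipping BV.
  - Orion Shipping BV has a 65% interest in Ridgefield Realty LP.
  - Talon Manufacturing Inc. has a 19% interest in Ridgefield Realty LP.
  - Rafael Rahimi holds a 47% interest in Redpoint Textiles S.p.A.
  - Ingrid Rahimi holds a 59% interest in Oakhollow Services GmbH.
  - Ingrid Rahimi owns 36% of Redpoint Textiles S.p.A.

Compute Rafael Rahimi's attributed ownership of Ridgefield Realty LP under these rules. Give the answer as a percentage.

By sibling attribution (R1), Rafael Rahimi is treated as also owning Ingrid Rahimi's interest in Redpoint Textiles S.p.A, giving 47% + 36% = 83%.
By sibling attribution (R1), Rafael Rahimi is treated as owning Ingrid Rahimi's 59% interest in Oakhollow Services GmbH.
By sibling attribution (R1), Rafael Rahimi is treated as owning Ingrid Rahimi's 11% interest in Ridgefield Realty LP.
Chain via Redpoint Textiles S.p.A. → Talon Manufacturing Inc. (R3): 83% × 44% × 19% = 6.9388% of Ridgefield Realty LP.
Chain via Oakhollow Services GmbH → Orion Shipping BV (R3): 59% × 73% × 65% = 27.9955% of Ridgefield Realty LP.
Direct interest in Ridgefield Realty LP: 11%.
Aggregating (R2): 6.9388% + 27.9955% + 11% = 45.9343%.

45.9343%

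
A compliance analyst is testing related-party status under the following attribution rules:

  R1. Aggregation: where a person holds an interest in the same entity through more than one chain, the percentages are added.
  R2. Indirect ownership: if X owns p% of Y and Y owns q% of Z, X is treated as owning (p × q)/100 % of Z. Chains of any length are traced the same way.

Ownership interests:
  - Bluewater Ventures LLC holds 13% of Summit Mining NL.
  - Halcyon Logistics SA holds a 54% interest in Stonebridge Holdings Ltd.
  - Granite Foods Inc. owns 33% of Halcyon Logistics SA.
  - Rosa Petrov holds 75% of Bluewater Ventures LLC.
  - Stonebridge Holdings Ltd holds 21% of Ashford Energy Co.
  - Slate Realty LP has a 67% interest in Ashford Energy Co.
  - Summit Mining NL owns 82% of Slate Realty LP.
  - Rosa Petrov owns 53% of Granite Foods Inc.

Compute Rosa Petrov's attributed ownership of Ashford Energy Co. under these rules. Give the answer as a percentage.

Chain via Bluewater Ventures LLC → Summit Mining NL → Slate Realty LP (R2): 75% × 13% × 82% × 67% = 5.35665% of Ashford Energy Co.
Chain via Granite Foods Inc. → Halcyon Logistics SA → Stonebridge Holdings Ltd (R2): 53% × 33% × 54% × 21% = 1.983366% of Ashford Energy Co.
Aggregating (R1): 5.35665% + 1.983366% = 7.340016%.

7.340016%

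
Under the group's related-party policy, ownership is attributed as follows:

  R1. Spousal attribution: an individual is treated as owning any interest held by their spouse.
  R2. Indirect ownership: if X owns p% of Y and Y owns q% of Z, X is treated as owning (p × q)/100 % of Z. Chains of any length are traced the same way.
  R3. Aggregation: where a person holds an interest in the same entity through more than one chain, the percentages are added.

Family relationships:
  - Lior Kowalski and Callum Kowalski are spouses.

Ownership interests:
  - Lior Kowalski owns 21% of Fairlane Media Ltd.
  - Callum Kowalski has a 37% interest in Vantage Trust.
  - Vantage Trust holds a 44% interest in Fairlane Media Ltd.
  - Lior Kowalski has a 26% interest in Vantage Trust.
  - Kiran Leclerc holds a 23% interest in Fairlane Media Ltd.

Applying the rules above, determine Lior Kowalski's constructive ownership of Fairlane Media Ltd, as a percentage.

By spousal attribution (R1), Lior Kowalski is treated as also owning Callum Kowalski's interest in Vantage Trust, giving 26% + 37% = 63%.
Chain via Vantage Trust (R2): 63% × 44% = 27.72% of Fairlane Media Ltd.
Direct interest in Fairlane Media Ltd: 21%.
Aggregating (R3): 27.72% + 21% = 48.72%.

48.72%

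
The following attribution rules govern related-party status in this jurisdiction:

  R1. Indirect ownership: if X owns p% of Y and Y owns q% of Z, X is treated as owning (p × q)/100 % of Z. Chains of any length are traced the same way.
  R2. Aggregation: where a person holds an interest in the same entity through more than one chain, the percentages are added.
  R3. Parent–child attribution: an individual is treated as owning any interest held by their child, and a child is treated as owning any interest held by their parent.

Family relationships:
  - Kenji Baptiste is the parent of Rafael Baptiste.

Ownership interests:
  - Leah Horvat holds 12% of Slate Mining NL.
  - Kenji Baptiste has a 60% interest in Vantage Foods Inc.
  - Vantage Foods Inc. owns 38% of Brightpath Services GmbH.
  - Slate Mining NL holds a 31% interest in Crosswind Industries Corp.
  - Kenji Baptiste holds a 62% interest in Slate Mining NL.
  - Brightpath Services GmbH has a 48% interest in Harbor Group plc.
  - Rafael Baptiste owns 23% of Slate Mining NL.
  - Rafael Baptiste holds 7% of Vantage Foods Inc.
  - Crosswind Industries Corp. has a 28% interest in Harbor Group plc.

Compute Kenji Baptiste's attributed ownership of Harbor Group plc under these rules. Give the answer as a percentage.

19.5988%

By parent–child attribution (R3), Kenji Baptiste is treated as also owning Rafael Baptiste's interest in Slate Mining NL, giving 62% + 23% = 85%.
By parent–child attribution (R3), Kenji Baptiste is treated as also owning Rafael Baptiste's interest in Vantage Foods Inc, giving 60% + 7% = 67%.
Chain via Slate Mining NL → Crosswind Industries Corp. (R1): 85% × 31% × 28% = 7.378% of Harbor Group plc.
Chain via Vantage Foods Inc. → Brightpath Services GmbH (R1): 67% × 38% × 48% = 12.2208% of Harbor Group plc.
Aggregating (R2): 7.378% + 12.2208% = 19.5988%.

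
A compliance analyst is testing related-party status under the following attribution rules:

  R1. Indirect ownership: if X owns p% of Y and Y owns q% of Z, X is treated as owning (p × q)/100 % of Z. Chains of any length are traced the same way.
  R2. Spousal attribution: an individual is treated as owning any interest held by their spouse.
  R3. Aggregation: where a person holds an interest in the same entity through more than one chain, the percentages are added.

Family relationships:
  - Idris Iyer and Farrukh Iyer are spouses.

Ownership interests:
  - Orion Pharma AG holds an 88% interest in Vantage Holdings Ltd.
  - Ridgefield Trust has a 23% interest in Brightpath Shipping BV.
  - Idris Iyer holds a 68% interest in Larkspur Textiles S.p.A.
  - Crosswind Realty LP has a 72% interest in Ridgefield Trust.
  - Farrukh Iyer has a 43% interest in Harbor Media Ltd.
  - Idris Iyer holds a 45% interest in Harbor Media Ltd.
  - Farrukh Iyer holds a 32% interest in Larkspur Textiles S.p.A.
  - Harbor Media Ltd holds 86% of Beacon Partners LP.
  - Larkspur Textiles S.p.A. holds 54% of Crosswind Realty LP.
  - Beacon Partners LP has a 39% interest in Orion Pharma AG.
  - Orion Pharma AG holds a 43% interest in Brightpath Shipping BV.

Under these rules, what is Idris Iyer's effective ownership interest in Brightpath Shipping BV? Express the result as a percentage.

By spousal attribution (R2), Idris Iyer is treated as also owning Farrukh Iyer's interest in Harbor Media Ltd, giving 45% + 43% = 88%.
By spousal attribution (R2), Idris Iyer is treated as also owning Farrukh Iyer's interest in Larkspur Textiles S.p.A, giving 68% + 32% = 100%.
Chain via Harbor Media Ltd → Beacon Partners LP → Orion Pharma AG (R1): 88% × 86% × 39% × 43% = 12.691536% of Brightpath Shipping BV.
Chain via Larkspur Textiles S.p.A. → Crosswind Realty LP → Ridgefield Trust (R1): 100% × 54% × 72% × 23% = 8.9424% of Brightpath Shipping BV.
Aggregating (R3): 12.691536% + 8.9424% = 21.633936%.

21.633936%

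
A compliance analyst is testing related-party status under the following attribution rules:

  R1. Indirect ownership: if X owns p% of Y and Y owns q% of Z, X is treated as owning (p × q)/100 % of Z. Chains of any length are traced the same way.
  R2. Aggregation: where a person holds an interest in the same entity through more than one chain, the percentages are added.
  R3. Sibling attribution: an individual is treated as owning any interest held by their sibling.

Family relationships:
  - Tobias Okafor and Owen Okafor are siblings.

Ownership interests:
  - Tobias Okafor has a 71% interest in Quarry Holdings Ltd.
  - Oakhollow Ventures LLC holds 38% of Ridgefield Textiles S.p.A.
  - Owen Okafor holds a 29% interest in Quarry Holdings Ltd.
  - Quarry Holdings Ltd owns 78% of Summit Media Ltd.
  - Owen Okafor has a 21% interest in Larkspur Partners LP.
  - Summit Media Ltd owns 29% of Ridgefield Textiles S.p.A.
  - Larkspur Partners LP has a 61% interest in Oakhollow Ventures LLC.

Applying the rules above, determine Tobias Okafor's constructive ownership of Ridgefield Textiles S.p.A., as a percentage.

27.4878%

By sibling attribution (R3), Tobias Okafor is treated as also owning Owen Okafor's interest in Quarry Holdings Ltd, giving 71% + 29% = 100%.
By sibling attribution (R3), Tobias Okafor is treated as owning Owen Okafor's 21% interest in Larkspur Partners LP.
Chain via Quarry Holdings Ltd → Summit Media Ltd (R1): 100% × 78% × 29% = 22.62% of Ridgefield Textiles S.p.A.
Chain via Larkspur Partners LP → Oakhollow Ventures LLC (R1): 21% × 61% × 38% = 4.8678% of Ridgefield Textiles S.p.A.
Aggregating (R2): 22.62% + 4.8678% = 27.4878%.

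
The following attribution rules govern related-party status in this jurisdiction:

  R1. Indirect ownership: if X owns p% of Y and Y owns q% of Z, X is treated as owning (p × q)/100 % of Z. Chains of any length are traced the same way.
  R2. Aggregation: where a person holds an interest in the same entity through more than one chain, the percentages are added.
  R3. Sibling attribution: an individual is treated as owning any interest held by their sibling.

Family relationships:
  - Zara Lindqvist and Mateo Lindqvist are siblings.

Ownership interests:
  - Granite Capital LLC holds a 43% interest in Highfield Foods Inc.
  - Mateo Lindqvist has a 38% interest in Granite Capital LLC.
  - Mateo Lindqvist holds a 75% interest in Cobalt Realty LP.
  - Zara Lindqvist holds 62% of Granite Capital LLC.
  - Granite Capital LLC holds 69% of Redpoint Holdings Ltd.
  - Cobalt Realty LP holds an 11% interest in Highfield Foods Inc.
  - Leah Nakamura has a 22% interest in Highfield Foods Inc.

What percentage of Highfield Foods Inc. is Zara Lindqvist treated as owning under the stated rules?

By sibling attribution (R3), Zara Lindqvist is treated as also owning Mateo Lindqvist's interest in Granite Capital LLC, giving 62% + 38% = 100%.
By sibling attribution (R3), Zara Lindqvist is treated as owning Mateo Lindqvist's 75% interest in Cobalt Realty LP.
Chain via Granite Capital LLC (R1): 100% × 43% = 43% of Highfield Foods Inc.
Chain via Cobalt Realty LP (R1): 75% × 11% = 8.25% of Highfield Foods Inc.
Aggregating (R2): 43% + 8.25% = 51.25%.

51.25%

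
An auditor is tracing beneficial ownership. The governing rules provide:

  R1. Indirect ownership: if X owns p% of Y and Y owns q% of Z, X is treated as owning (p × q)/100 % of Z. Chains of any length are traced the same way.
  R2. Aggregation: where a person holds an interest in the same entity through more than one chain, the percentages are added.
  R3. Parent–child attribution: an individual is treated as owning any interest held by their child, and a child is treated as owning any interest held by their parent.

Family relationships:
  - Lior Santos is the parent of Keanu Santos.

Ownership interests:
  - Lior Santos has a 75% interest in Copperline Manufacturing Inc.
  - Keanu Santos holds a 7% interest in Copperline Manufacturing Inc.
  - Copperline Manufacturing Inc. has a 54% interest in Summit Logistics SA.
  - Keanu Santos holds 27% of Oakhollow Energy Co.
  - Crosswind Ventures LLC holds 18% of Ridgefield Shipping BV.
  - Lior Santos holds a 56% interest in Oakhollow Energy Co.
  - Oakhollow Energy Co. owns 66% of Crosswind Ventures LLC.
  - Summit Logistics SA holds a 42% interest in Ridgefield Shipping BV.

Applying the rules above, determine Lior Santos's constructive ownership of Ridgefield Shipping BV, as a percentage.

By parent–child attribution (R3), Lior Santos is treated as also owning Keanu Santos's interest in Oakhollow Energy Co, giving 56% + 27% = 83%.
By parent–child attribution (R3), Lior Santos is treated as also owning Keanu Santos's interest in Copperline Manufacturing Inc, giving 75% + 7% = 82%.
Chain via Oakhollow Energy Co. → Crosswind Ventures LLC (R1): 83% × 66% × 18% = 9.8604% of Ridgefield Shipping BV.
Chain via Copperline Manufacturing Inc. → Summit Logistics SA (R1): 82% × 54% × 42% = 18.5976% of Ridgefield Shipping BV.
Aggregating (R2): 9.8604% + 18.5976% = 28.458%.

28.458%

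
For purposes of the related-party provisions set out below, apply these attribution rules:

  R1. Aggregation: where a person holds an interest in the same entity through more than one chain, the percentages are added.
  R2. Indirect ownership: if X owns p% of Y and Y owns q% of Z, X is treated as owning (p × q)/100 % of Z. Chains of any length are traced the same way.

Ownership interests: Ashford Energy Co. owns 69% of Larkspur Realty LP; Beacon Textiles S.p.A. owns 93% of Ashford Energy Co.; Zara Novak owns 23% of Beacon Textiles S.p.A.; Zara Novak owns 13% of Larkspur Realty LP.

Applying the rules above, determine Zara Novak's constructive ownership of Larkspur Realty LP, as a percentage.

27.7591%

Chain via Beacon Textiles S.p.A. → Ashford Energy Co. (R2): 23% × 93% × 69% = 14.7591% of Larkspur Realty LP.
Direct interest in Larkspur Realty LP: 13%.
Aggregating (R1): 14.7591% + 13% = 27.7591%.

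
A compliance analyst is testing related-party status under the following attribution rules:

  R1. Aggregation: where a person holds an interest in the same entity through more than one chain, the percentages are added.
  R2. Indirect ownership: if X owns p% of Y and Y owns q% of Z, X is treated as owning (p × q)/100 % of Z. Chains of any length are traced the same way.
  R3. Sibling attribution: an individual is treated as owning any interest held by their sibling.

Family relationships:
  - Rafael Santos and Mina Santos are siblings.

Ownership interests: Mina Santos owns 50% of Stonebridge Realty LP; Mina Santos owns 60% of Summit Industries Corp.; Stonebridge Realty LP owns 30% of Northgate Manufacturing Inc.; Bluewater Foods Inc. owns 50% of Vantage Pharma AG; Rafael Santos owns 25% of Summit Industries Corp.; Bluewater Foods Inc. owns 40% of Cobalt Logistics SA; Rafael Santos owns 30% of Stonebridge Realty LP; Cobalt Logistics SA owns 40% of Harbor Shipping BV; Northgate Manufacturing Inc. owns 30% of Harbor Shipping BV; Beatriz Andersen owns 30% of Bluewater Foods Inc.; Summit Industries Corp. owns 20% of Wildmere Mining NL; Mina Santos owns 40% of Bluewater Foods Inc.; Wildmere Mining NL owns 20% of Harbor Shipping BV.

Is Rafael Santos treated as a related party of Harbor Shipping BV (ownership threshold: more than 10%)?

By sibling attribution (R3), Rafael Santos is treated as also owning Mina Santos's interest in Summit Industries Corp, giving 25% + 60% = 85%.
By sibling attribution (R3), Rafael Santos is treated as also owning Mina Santos's interest in Stonebridge Realty LP, giving 30% + 50% = 80%.
By sibling attribution (R3), Rafael Santos is treated as owning Mina Santos's 40% interest in Bluewater Foods Inc.
Chain via Summit Industries Corp. → Wildmere Mining NL (R2): 85% × 20% × 20% = 3.4% of Harbor Shipping BV.
Chain via Stonebridge Realty LP → Northgate Manufacturing Inc. (R2): 80% × 30% × 30% = 7.2% of Harbor Shipping BV.
Chain via Bluewater Foods Inc. → Cobalt Logistics SA (R2): 40% × 40% × 40% = 6.4% of Harbor Shipping BV.
Aggregating (R1): 3.4% + 7.2% + 6.4% = 17%.
17% exceeds the 10% threshold, so Rafael is a related party to Harbor Shipping BV.

Yes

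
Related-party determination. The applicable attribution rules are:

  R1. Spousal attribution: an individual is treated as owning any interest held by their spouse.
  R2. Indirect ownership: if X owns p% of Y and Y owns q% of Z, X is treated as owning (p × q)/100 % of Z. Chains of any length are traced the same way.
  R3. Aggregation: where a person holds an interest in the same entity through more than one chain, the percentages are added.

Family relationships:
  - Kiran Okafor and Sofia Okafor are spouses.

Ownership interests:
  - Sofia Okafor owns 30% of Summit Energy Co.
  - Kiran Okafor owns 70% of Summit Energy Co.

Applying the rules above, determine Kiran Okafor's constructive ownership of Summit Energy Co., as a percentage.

100%

By spousal attribution (R1), Kiran Okafor is treated as also owning Sofia Okafor's interest in Summit Energy Co, giving 70% + 30% = 100%.
Direct interest in Summit Energy Co: 100%.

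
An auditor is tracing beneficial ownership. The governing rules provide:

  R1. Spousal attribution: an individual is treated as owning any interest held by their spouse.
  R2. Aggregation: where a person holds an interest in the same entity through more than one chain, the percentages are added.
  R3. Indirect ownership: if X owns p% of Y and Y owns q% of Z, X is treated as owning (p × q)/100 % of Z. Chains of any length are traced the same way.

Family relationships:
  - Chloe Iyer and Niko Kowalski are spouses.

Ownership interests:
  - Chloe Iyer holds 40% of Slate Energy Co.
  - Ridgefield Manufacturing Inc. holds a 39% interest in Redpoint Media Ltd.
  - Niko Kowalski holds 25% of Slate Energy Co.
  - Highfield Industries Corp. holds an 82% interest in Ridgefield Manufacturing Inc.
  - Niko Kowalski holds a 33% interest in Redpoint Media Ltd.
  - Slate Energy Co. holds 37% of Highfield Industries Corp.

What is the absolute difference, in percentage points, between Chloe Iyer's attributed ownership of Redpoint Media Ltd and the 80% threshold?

By spousal attribution (R1), Chloe Iyer is treated as also owning Niko Kowalski's interest in Slate Energy Co, giving 40% + 25% = 65%.
By spousal attribution (R1), Chloe Iyer is treated as owning Niko Kowalski's 33% interest in Redpoint Media Ltd.
Chain via Slate Energy Co. → Highfield Industries Corp. → Ridgefield Manufacturing Inc. (R3): 65% × 37% × 82% × 39% = 7.69119% of Redpoint Media Ltd.
Direct interest in Redpoint Media Ltd: 33%.
Aggregating (R2): 7.69119% + 33% = 40.69119%.
40.69119% falls short of the 80% threshold by 39.30881 percentage points.

39.30881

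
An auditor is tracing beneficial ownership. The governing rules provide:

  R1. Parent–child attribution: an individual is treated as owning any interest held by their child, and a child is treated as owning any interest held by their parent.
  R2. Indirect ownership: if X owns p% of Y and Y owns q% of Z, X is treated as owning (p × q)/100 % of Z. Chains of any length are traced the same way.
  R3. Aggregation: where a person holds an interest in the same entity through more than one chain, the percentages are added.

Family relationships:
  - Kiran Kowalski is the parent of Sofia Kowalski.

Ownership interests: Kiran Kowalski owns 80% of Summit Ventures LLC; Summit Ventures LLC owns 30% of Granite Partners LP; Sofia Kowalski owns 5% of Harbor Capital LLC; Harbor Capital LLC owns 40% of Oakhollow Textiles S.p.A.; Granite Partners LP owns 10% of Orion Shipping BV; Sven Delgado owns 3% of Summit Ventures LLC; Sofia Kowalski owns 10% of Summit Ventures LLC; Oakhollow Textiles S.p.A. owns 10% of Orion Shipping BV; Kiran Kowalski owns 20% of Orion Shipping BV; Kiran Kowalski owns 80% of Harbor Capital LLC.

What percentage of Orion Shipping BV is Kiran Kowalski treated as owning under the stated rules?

26.1%

By parent–child attribution (R1), Kiran Kowalski is treated as also owning Sofia Kowalski's interest in Harbor Capital LLC, giving 80% + 5% = 85%.
By parent–child attribution (R1), Kiran Kowalski is treated as also owning Sofia Kowalski's interest in Summit Ventures LLC, giving 80% + 10% = 90%.
Chain via Harbor Capital LLC → Oakhollow Textiles S.p.A. (R2): 85% × 40% × 10% = 3.4% of Orion Shipping BV.
Chain via Summit Ventures LLC → Granite Partners LP (R2): 90% × 30% × 10% = 2.7% of Orion Shipping BV.
Direct interest in Orion Shipping BV: 20%.
Aggregating (R3): 3.4% + 2.7% + 20% = 26.1%.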